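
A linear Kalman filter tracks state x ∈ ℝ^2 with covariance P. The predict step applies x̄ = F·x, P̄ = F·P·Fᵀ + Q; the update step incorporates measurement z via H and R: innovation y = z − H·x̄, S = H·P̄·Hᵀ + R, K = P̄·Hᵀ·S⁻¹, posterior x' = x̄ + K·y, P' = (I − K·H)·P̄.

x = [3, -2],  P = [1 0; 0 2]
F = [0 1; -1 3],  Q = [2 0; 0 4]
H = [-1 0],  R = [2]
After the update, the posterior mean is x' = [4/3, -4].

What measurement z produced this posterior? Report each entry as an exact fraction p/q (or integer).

x̄ = F·x = [-2, -9]
P̄ = F·P·Fᵀ + Q = [4 6; 6 23]
S = H·P̄·Hᵀ + R = [6]
K = P̄·Hᵀ·S⁻¹ = [-2/3; -1]
x' − x̄ = [10/3, 5] = K·y
y = (KᵀK)⁻¹·Kᵀ·(x' − x̄) = [-5]
z = y + H·x̄ = [-5] + [2] = [-3]

z = [-3]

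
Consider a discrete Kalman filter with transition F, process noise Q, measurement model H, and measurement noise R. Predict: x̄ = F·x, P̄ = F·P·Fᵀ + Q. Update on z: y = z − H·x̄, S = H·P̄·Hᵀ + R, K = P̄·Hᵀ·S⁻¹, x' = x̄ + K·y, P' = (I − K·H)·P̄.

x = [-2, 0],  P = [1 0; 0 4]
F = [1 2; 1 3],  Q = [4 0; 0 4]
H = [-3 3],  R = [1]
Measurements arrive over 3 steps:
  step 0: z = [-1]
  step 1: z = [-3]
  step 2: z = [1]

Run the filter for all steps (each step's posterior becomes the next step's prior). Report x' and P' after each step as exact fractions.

step 0: x̄ = F·x = [-2, -2]
step 0: P̄ = F·P·Fᵀ + Q = [21 25; 25 41]
step 0: y = z − H·x̄ = [-1]
step 0: S = H·P̄·Hᵀ + R = [109]
step 0: K = P̄·Hᵀ·S⁻¹ = [12/109; 48/109]
step 0: x' = x̄ + K·y = [-230/109, -266/109]
step 0: P' = (I − K·H)·P̄ = [2145/109 2149/109; 2149/109 2165/109]
step 1: x̄ = F·x = [-762/109, -1028/109]
step 1: P̄ = F·P·Fᵀ + Q = [19837/109 25880/109; 25880/109 34960/109]
step 1: y = z − H·x̄ = [471/109]
step 1: S = H·P̄·Hᵀ + R = [27442/109]
step 1: K = P̄·Hᵀ·S⁻¹ = [18129/27442; 13620/13721]
step 1: x' = x̄ + K·y = [-113505/27442, -70552/13721]
step 1: P' = (I − K·H)·P̄ = [1978957/27442 992500/13721; 992500/13721 997040/13721]
step 2: x̄ = F·x = [-395713/27442, -536817/27442]
step 2: P̄ = F·P·Fᵀ + Q = [18005045/27442 23868437/27442; 23868437/27442 31945445/27442]
step 2: y = z − H·x̄ = [225377/13721]
step 2: S = H·P̄·Hᵀ + R = [9974993/13721]
step 2: K = P̄·Hᵀ·S⁻¹ = [8795088/9974993; 12115512/9974993]
step 2: x' = x̄ + K·y = [1252583/19949986, 7752327/19949986]
step 2: P' = (I − K·H)·P̄ = [1814230157/19949986 1820093549/19949986; 1820093549/19949986 1828170557/19949986]

step 0: x' = [-230/109, -266/109], P' = [2145/109 2149/109; 2149/109 2165/109]
step 1: x' = [-113505/27442, -70552/13721], P' = [1978957/27442 992500/13721; 992500/13721 997040/13721]
step 2: x' = [1252583/19949986, 7752327/19949986], P' = [1814230157/19949986 1820093549/19949986; 1820093549/19949986 1828170557/19949986]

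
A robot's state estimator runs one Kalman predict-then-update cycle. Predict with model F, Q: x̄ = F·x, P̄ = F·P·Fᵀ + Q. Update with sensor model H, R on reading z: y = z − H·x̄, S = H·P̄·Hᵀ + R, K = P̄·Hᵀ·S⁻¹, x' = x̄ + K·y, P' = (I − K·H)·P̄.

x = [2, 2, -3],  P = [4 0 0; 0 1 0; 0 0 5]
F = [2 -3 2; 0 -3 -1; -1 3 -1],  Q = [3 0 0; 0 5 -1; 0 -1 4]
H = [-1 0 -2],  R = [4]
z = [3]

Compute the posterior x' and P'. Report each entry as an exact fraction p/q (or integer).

x̄ = F·x = [-8, -3, 7]
P̄ = F·P·Fᵀ + Q = [48 -1 -27; -1 19 -5; -27 -5 22]
y = z − H·x̄ = [9]
S = H·P̄·Hᵀ + R = [32]
K = P̄·Hᵀ·S⁻¹ = [3/16; 11/32; -17/32]
x' = x̄ + K·y = [-101/16, 3/32, 71/32]
P' = (I − K·H)·P̄ = [375/8 -49/16 -381/16; -49/16 487/32 27/32; -381/16 27/32 415/32]

x' = [-101/16, 3/32, 71/32]
P' = [375/8 -49/16 -381/16; -49/16 487/32 27/32; -381/16 27/32 415/32]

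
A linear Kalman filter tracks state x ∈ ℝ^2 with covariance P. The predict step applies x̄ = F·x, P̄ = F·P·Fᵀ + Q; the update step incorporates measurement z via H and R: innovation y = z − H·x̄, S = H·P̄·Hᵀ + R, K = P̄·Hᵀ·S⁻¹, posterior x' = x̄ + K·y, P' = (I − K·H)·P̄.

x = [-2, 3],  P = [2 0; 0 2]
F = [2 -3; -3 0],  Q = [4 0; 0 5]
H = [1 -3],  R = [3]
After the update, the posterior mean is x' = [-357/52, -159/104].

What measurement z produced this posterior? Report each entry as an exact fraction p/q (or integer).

z = [-2]

x̄ = F·x = [-13, 6]
P̄ = F·P·Fᵀ + Q = [30 -12; -12 23]
S = H·P̄·Hᵀ + R = [312]
K = P̄·Hᵀ·S⁻¹ = [11/52; -27/104]
x' − x̄ = [319/52, -783/104] = K·y
y = (KᵀK)⁻¹·Kᵀ·(x' − x̄) = [29]
z = y + H·x̄ = [29] + [-31] = [-2]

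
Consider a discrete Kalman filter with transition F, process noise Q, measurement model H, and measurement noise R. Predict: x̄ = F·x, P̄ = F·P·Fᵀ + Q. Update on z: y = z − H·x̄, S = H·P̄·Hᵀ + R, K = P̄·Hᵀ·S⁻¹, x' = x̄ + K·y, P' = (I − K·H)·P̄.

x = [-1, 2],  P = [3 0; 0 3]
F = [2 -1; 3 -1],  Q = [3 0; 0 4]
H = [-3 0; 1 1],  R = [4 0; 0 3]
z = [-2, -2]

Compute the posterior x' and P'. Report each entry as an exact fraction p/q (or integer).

x' = [890/2413, -4288/2413]
P' = [900/2413 -432/2413; -432/2413 5709/2413]

x̄ = F·x = [-4, -5]
P̄ = F·P·Fᵀ + Q = [18 21; 21 34]
y = z − H·x̄ = [-14, 7]
S = H·P̄·Hᵀ + R = [166 -117; -117 97]
K = P̄·Hᵀ·S⁻¹ = [-675/2413 156/2413; 324/2413 1759/2413]
x' = x̄ + K·y = [890/2413, -4288/2413]
P' = (I − K·H)·P̄ = [900/2413 -432/2413; -432/2413 5709/2413]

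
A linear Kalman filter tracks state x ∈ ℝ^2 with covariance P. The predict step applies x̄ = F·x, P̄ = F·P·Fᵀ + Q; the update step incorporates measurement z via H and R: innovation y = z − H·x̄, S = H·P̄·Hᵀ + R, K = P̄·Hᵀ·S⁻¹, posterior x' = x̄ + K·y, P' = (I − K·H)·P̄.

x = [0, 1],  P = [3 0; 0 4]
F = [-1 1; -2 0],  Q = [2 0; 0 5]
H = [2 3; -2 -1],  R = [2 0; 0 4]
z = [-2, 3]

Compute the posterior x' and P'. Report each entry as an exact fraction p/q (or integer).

x̄ = F·x = [1, 0]
P̄ = F·P·Fᵀ + Q = [9 6; 6 17]
y = z − H·x̄ = [-4, 5]
S = H·P̄·Hᵀ + R = [263 -135; -135 81]
K = P̄·Hᵀ·S⁻¹ = [-2/19 -242/513; 22/57 439/1539]
x' = x̄ + K·y = [-481/513, -181/1539]
P' = (I − K·H)·P̄ = [251/171 -538/513; -538/513 1472/1539]

x' = [-481/513, -181/1539]
P' = [251/171 -538/513; -538/513 1472/1539]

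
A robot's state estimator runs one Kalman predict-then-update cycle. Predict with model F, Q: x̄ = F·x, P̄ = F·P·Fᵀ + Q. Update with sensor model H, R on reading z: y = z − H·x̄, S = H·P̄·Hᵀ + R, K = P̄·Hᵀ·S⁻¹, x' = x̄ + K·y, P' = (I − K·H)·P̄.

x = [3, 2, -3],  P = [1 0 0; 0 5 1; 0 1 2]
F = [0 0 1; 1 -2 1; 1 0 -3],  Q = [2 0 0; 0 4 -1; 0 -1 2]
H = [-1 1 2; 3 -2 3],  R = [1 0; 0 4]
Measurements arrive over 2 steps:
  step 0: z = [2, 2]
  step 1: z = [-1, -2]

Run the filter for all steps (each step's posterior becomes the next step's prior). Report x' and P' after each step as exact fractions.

step 0: x̄ = F·x = [-3, -4, 12]
step 0: P̄ = F·P·Fᵀ + Q = [4 0 -6; 0 23 0; -6 0 21]
step 0: y = z − H·x̄ = [-21, -33]
step 0: S = H·P̄·Hᵀ + R = [136 50; 50 213]
step 0: K = P̄·Hᵀ·S⁻¹ = [-777/6617 -4/6617; 7199/26468 -3703/13234; 3987/13234 930/6617]
step 0: x' = x̄ + K·y = [-3402/6617, -12653/26468, 13701/13234]
step 0: P' = (I − K·H)·P̄ = [14012/6617 17687/6617 -2226/6617; 17687/6617 102511/26468 -6141/13234; -2226/6617 -6141/13234 1419/6617]
step 1: x̄ = F·x = [13701/13234, 9775/6617, -47907/13234]
step 1: P̄ = F·P·Fᵀ + Q = [14653/6617 5334/6617 -6483/6617; 5334/6617 81492/6617 -46207/6617; -6483/6617 -46207/6617 53373/6617]
step 1: y = z − H·x̄ = [76731/13234, 57625/6617]
step 1: S = H·P̄·Hᵀ + R = [146690/6617 166723/6617; 166723/6617 1338452/6617]
step 1: K = P̄·Hᵀ·S⁻¹ = [-4856458/25470903 868355/25470903; 3907921/25470903 -5921846/25470903; 7684036/25470903 3478462/25470903]
step 1: x' = x̄ + K·y = [11548115/50941806, 17428153/50941806, -34719365/50941806]
step 1: P' = (I − K·H)·P̄ = [38231707/25470903 46081307/25470903 -6353029/25470903; 46081307/25470903 67690042/25470903 -8850407/25470903; -6353029/25470903 -8850407/25470903 5090707/25470903]

step 0: x' = [-3402/6617, -12653/26468, 13701/13234], P' = [14012/6617 17687/6617 -2226/6617; 17687/6617 102511/26468 -6141/13234; -2226/6617 -6141/13234 1419/6617]
step 1: x' = [11548115/50941806, 17428153/50941806, -34719365/50941806], P' = [38231707/25470903 46081307/25470903 -6353029/25470903; 46081307/25470903 67690042/25470903 -8850407/25470903; -6353029/25470903 -8850407/25470903 5090707/25470903]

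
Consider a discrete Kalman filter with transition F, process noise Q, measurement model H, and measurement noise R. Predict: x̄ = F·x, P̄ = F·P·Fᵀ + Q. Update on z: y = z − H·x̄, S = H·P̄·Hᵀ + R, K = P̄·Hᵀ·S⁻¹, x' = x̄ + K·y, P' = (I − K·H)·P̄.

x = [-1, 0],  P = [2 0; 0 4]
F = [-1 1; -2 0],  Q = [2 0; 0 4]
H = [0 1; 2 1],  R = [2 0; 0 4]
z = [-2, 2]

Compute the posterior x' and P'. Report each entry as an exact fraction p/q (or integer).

x̄ = F·x = [1, 2]
P̄ = F·P·Fᵀ + Q = [8 4; 4 12]
y = z − H·x̄ = [-4, -2]
S = H·P̄·Hᵀ + R = [14 20; 20 64]
K = P̄·Hᵀ·S⁻¹ = [-9/31 25/62; 23/31 5/62]
x' = x̄ + K·y = [42/31, -35/31]
P' = (I − K·H)·P̄ = [34/31 -18/31; -18/31 46/31]

x' = [42/31, -35/31]
P' = [34/31 -18/31; -18/31 46/31]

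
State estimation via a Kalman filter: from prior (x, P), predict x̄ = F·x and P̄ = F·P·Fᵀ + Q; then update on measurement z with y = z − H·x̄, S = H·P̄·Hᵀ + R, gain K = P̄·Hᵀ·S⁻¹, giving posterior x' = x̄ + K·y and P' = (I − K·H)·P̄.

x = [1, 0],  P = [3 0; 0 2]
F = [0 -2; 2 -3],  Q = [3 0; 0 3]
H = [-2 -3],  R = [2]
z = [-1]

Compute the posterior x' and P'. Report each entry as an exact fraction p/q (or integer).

x̄ = F·x = [0, 2]
P̄ = F·P·Fᵀ + Q = [11 12; 12 33]
y = z − H·x̄ = [5]
S = H·P̄·Hᵀ + R = [487]
K = P̄·Hᵀ·S⁻¹ = [-58/487; -123/487]
x' = x̄ + K·y = [-290/487, 359/487]
P' = (I − K·H)·P̄ = [1993/487 -1290/487; -1290/487 942/487]

x' = [-290/487, 359/487]
P' = [1993/487 -1290/487; -1290/487 942/487]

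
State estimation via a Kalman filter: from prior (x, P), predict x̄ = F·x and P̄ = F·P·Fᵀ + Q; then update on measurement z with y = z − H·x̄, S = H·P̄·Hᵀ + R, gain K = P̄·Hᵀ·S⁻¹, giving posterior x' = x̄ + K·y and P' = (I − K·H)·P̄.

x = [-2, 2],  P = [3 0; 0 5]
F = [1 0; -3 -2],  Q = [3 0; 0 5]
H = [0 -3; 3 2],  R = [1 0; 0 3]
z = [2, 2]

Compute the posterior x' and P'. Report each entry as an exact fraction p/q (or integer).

x̄ = F·x = [-2, 2]
P̄ = F·P·Fᵀ + Q = [6 -9; -9 52]
y = z − H·x̄ = [8, 4]
S = H·P̄·Hᵀ + R = [469 -231; -231 157]
K = P̄·Hᵀ·S⁻¹ = [4239/20272 891/2896; -6705/20272 11/2896]
x' = x̄ + K·y = [4579/5068, -3197/5068]
P' = (I − K·H)·P̄ = [7179/20272 -1413/20272; -1413/20272 2235/20272]

x' = [4579/5068, -3197/5068]
P' = [7179/20272 -1413/20272; -1413/20272 2235/20272]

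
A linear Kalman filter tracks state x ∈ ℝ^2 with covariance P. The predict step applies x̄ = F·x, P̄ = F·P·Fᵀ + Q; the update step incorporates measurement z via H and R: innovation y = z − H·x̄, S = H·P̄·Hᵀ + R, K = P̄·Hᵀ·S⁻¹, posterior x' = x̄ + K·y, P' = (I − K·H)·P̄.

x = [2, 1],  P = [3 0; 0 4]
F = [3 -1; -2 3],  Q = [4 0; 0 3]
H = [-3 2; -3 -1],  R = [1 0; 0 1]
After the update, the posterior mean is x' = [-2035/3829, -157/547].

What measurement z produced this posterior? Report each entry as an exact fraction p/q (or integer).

x̄ = F·x = [5, -1]
P̄ = F·P·Fᵀ + Q = [35 -30; -30 51]
S = H·P̄·Hᵀ + R = [880 303; 303 187]
K = P̄·Hᵀ·S⁻¹ = [-8130/72751 -16005/72751; 3441/10393 -3408/10393]
x' − x̄ = [-21180/3829, 390/547] = K·y
y = (KᵀK)⁻¹·Kᵀ·(x' − x̄) = [18, 16]
z = y + H·x̄ = [18, 16] + [-17, -14] = [1, 2]

z = [1, 2]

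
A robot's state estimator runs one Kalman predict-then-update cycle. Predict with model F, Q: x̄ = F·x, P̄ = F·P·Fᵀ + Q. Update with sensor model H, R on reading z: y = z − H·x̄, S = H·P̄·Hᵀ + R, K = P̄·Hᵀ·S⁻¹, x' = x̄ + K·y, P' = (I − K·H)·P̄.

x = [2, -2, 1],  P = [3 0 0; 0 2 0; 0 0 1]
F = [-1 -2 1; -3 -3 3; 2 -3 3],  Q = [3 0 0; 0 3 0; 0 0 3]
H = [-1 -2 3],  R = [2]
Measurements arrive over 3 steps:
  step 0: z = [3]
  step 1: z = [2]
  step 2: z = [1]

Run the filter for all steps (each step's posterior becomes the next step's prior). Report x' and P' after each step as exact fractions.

step 0: x' = [2643/557, 4668/557, 4568/557], P' = [7059/557 9372/557 8577/557; 9372/557 19428/557 16002/557; 8577/557 16002/557 13593/557]
step 1: x' = [-324734/204229, 1708239/1429603, 1359324/1429603], P' = [4972398/204229 3319254/204229 3846744/204229; 3319254/204229 23468835/1429603 23166036/1429603; 3846744/204229 23166036/1429603 24532380/1429603]
step 2: x' = [-14936402324/6770294165, -3059877/1354058833, -550443127/1354058833], P' = [86776271178/6770294165 10580608935/1354058833 12737320710/1354058833; 10580608935/1354058833 13871756595/1354058833 12600735381/1354058833; 12737320710/1354058833 12600735381/1354058833 12797222940/1354058833]

step 0: x̄ = F·x = [3, 3, 13]
step 0: P̄ = F·P·Fᵀ + Q = [15 24 9; 24 57 9; 9 9 42]
step 0: y = z − H·x̄ = [-27]
step 0: S = H·P̄·Hᵀ + R = [557]
step 0: K = P̄·Hᵀ·S⁻¹ = [-36/557; -111/557; 99/557]
step 0: x' = x̄ + K·y = [2643/557, 4668/557, 4568/557]
step 0: P' = (I − K·H)·P̄ = [7059/557 9372/557 8577/557; 9372/557 19428/557 16002/557; 8577/557 16002/557 13593/557]
step 1: x̄ = F·x = [-7411/557, -8229/557, 4986/557]
step 1: P̄ = F·P·Fᵀ + Q = [56361/557 67392/557 -18738/557; 67392/557 88665/557 -30816/557; -18738/557 -30816/557 29520/557]
step 1: y = z − H·x̄ = [-37713/557]
step 1: S = H·P̄·Hᵀ + R = [1429603/557]
step 1: K = P̄·Hᵀ·S⁻¹ = [-35337/204229; -337170/1429603; 168930/1429603]
step 1: x' = x̄ + K·y = [-324734/204229, 1708239/1429603, 1359324/1429603]
step 1: P' = (I − K·H)·P̄ = [4972398/204229 3319254/204229 3846744/204229; 3319254/204229 23468835/1429603 23166036/1429603; 3846744/204229 23166036/1429603 24532380/1429603]
step 2: x̄ = F·x = [215984/1429603, 824667/204229, -799003/204229]
step 2: P̄ = F·P·Fᵀ + Q = [103923867/1429603 22555134/204229 -16265676/204229; 22555134/204229 38015490/204229 -29270817/204229; -16265676/204229 -29270817/204229 28978200/204229]
step 2: y = z − H·x̄ = [29969988/1429603]
step 2: S = H·P̄·Hᵀ + R = [6770294165/1429603]
step 2: K = P̄·Hᵀ·S⁻¹ = [-761274939/6770294165; -260957991/1354058833; 226438674/1354058833]
step 2: x' = x̄ + K·y = [-14936402324/6770294165, -3059877/1354058833, -550443127/1354058833]
step 2: P' = (I − K·H)·P̄ = [86776271178/6770294165 10580608935/1354058833 12737320710/1354058833; 10580608935/1354058833 13871756595/1354058833 12600735381/1354058833; 12737320710/1354058833 12600735381/1354058833 12797222940/1354058833]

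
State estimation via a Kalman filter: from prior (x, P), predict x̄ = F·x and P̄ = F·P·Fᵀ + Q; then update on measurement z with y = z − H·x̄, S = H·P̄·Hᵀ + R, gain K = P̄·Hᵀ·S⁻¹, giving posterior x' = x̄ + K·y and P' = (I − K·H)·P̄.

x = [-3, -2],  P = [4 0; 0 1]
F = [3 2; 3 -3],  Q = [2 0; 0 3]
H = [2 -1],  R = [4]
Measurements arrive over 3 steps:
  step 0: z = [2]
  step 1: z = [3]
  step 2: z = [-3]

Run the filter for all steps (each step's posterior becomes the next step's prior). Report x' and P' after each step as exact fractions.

step 0: x̄ = F·x = [-13, -3]
step 0: P̄ = F·P·Fᵀ + Q = [42 30; 30 48]
step 0: y = z − H·x̄ = [25]
step 0: S = H·P̄·Hᵀ + R = [100]
step 0: K = P̄·Hᵀ·S⁻¹ = [27/50; 3/25]
step 0: x' = x̄ + K·y = [1/2, 0]
step 0: P' = (I − K·H)·P̄ = [321/25 588/25; 588/25 1164/25]
step 1: x̄ = F·x = [3/2, 3/2]
step 1: P̄ = F·P·Fᵀ + Q = [14651/25 -5859/25; -5859/25 2856/25]
step 1: y = z − H·x̄ = [3/2]
step 1: S = H·P̄·Hᵀ + R = [84996/25]
step 1: K = P̄·Hᵀ·S⁻¹ = [35161/84996; -2429/14166]
step 1: x' = x̄ + K·y = [120157/56664, 11737/9444]
step 1: P' = (I − K·H)·P̄ = [359219/84996 96299/14166; 96299/14166 33719/2361]
step 2: x̄ = F·x = [167105/18888, 49735/18888]
step 2: P̄ = F·P·Fᵀ + Q = [1688003/9444 -642635/9444; -642635/9444 445847/9444]
step 2: y = z − H·x̄ = [-113713/6296]
step 2: S = H·P̄·Hᵀ + R = [3268725/3148]
step 2: K = P̄·Hᵀ·S⁻¹ = [1339547/3268725; -577039/3268725]
step 2: x' = x̄ + K·y = [9450293/6537450, 6343014/1089575]
step 2: P' = (I − K·H)·P̄ = [4745839/1089575 23116846/3268725; 23116846/3268725 16180616/1089575]

step 0: x' = [1/2, 0], P' = [321/25 588/25; 588/25 1164/25]
step 1: x' = [120157/56664, 11737/9444], P' = [359219/84996 96299/14166; 96299/14166 33719/2361]
step 2: x' = [9450293/6537450, 6343014/1089575], P' = [4745839/1089575 23116846/3268725; 23116846/3268725 16180616/1089575]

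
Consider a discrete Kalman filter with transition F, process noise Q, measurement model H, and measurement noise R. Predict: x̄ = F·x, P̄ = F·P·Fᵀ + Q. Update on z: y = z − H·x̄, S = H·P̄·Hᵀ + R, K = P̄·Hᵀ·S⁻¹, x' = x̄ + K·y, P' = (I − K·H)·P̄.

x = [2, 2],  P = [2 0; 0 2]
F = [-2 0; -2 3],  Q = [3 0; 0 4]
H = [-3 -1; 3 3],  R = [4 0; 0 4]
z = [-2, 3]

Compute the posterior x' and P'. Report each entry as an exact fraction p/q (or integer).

x̄ = F·x = [-4, 2]
P̄ = F·P·Fᵀ + Q = [11 8; 8 30]
y = z − H·x̄ = [-12, 9]
S = H·P̄·Hᵀ + R = [181 -285; -285 517]
K = P̄·Hᵀ·S⁻¹ = [-619/1544 -171/1544; 1143/3088 1311/3088]
x' = x̄ + K·y = [-287/1544, 4259/3088]
P' = (I − K·H)·P̄ = [169/193 -395/386; -395/386 1227/772]

x' = [-287/1544, 4259/3088]
P' = [169/193 -395/386; -395/386 1227/772]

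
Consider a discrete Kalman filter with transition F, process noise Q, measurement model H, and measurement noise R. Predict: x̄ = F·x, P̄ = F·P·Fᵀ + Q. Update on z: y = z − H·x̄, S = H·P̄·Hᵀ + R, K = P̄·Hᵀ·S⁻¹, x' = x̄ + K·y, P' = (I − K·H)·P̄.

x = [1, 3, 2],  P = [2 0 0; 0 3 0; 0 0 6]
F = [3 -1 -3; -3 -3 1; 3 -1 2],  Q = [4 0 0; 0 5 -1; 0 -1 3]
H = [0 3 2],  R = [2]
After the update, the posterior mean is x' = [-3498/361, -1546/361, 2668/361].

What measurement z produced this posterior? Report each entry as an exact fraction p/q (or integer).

z = [2]

x̄ = F·x = [-6, -10, 4]
P̄ = F·P·Fᵀ + Q = [79 -27 -15; -27 56 2; -15 2 48]
S = H·P̄·Hᵀ + R = [722]
K = P̄·Hᵀ·S⁻¹ = [-111/722; 86/361; 51/361]
x' − x̄ = [-1332/361, 2064/361, 1224/361] = K·y
y = (KᵀK)⁻¹·Kᵀ·(x' − x̄) = [24]
z = y + H·x̄ = [24] + [-22] = [2]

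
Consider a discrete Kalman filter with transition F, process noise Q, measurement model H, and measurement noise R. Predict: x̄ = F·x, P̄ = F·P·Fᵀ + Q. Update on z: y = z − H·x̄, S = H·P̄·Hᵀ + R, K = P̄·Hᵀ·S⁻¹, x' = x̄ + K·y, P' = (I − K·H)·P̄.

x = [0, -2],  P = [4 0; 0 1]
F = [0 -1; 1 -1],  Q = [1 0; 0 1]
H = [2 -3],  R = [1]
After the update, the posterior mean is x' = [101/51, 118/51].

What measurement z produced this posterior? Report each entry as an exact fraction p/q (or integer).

z = [-3]

x̄ = F·x = [2, 2]
P̄ = F·P·Fᵀ + Q = [2 1; 1 6]
S = H·P̄·Hᵀ + R = [51]
K = P̄·Hᵀ·S⁻¹ = [1/51; -16/51]
x' − x̄ = [-1/51, 16/51] = K·y
y = (KᵀK)⁻¹·Kᵀ·(x' − x̄) = [-1]
z = y + H·x̄ = [-1] + [-2] = [-3]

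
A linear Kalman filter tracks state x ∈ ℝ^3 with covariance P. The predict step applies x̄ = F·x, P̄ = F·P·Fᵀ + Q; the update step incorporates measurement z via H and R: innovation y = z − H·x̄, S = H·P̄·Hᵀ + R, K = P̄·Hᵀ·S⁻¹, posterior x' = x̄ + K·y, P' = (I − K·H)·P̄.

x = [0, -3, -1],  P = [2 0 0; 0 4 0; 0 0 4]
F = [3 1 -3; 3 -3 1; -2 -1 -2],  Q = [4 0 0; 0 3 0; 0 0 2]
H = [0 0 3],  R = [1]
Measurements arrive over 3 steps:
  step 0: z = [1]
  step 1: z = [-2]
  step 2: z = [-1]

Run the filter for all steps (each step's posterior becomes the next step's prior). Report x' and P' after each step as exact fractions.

step 0: x' = [-336/271, 2504/271, 95/271], P' = [16226/271 -1050/271 8/271; -1050/271 15955/271 -8/271; 8/271 -8/271 30/271]
step 1: x' = [-871345/174112, -6220165/174112, -116535/174112], P' = [16771577/696448 78714733/696448 -107889/696448; 78714733/696448 702705009/696448 -52805/696448; -107889/696448 -52805/696448 77353/696448]
step 2: x' = [34479717014/9768200473, -63728119110/9768200473, -3223050975/9768200473], P' = [177557778169/9768200473 621298126573/9768200473 -1196496823/9768200473; 621298126573/9768200473 5896804754848/9768200473 2244074145/9768200473; -1196496823/9768200473 2244074145/9768200473 1085278225/9768200473]

step 0: x̄ = F·x = [0, 8, 5]
step 0: P̄ = F·P·Fᵀ + Q = [62 -6 8; -6 61 -8; 8 -8 30]
step 0: y = z − H·x̄ = [-14]
step 0: S = H·P̄·Hᵀ + R = [271]
step 0: K = P̄·Hᵀ·S⁻¹ = [24/271; -24/271; 90/271]
step 0: x' = x̄ + K·y = [-336/271, 2504/271, 95/271]
step 0: P' = (I − K·H)·P̄ = [16226/271 -1050/271 8/271; -1050/271 15955/271 -8/271; 8/271 -8/271 30/271]
step 1: x̄ = F·x = [1211/271, -8425/271, -2022/271]
step 1: P̄ = F·P·Fᵀ + Q = [156947/271 104251/271 -107889/271; 104251/271 309468/271 -52805/271; -107889/271 -52805/271 77353/271]
step 1: y = z − H·x̄ = [5524/271]
step 1: S = H·P̄·Hᵀ + R = [696448/271]
step 1: K = P̄·Hᵀ·S⁻¹ = [-323667/696448; -158415/696448; 232059/696448]
step 1: x' = x̄ + K·y = [-871345/174112, -6220165/174112, -116535/174112]
step 1: P' = (I − K·H)·P̄ = [16771577/696448 78714733/696448 -107889/696448; 78714733/696448 702705009/696448 -52805/696448; -107889/696448 -52805/696448 77353/696448]
step 2: x̄ = F·x = [-8484595/174112, 15929925/174112, 8195925/174112]
step 2: P̄ = F·P·Fᵀ + Q = [1331678401/696448 -2429572007/696448 -1196496823/696448; -2429572007/696448 5060260273/696448 2244074145/696448; -1196496823/696448 2244074145/696448 1085278225/696448]
step 2: y = z − H·x̄ = [-24761887/174112]
step 2: S = H·P̄·Hᵀ + R = [9768200473/696448]
step 2: K = P̄·Hᵀ·S⁻¹ = [-3589490469/9768200473; 6732222435/9768200473; 3255834675/9768200473]
step 2: x' = x̄ + K·y = [34479717014/9768200473, -63728119110/9768200473, -3223050975/9768200473]
step 2: P' = (I − K·H)·P̄ = [177557778169/9768200473 621298126573/9768200473 -1196496823/9768200473; 621298126573/9768200473 5896804754848/9768200473 2244074145/9768200473; -1196496823/9768200473 2244074145/9768200473 1085278225/9768200473]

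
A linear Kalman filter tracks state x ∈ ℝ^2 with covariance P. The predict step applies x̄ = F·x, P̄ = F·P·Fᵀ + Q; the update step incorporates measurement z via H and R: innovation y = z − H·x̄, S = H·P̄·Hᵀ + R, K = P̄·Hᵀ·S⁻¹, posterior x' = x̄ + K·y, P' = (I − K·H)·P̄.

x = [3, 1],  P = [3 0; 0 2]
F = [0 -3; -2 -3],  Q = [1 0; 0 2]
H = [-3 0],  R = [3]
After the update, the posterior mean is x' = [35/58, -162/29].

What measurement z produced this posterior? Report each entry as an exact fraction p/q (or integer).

x̄ = F·x = [-3, -9]
P̄ = F·P·Fᵀ + Q = [19 18; 18 32]
S = H·P̄·Hᵀ + R = [174]
K = P̄·Hᵀ·S⁻¹ = [-19/58; -9/29]
x' − x̄ = [209/58, 99/29] = K·y
y = (KᵀK)⁻¹·Kᵀ·(x' − x̄) = [-11]
z = y + H·x̄ = [-11] + [9] = [-2]

z = [-2]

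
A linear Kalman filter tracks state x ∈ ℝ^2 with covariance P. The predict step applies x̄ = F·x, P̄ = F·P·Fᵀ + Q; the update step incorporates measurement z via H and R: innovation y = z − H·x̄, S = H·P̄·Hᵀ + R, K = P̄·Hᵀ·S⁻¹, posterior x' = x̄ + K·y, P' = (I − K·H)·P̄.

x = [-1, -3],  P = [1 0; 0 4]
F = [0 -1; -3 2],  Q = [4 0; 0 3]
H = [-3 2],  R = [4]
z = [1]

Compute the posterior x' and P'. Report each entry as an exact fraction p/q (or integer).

x̄ = F·x = [3, -3]
P̄ = F·P·Fᵀ + Q = [8 -8; -8 28]
y = z − H·x̄ = [16]
S = H·P̄·Hᵀ + R = [284]
K = P̄·Hᵀ·S⁻¹ = [-10/71; 20/71]
x' = x̄ + K·y = [53/71, 107/71]
P' = (I − K·H)·P̄ = [168/71 232/71; 232/71 388/71]

x' = [53/71, 107/71]
P' = [168/71 232/71; 232/71 388/71]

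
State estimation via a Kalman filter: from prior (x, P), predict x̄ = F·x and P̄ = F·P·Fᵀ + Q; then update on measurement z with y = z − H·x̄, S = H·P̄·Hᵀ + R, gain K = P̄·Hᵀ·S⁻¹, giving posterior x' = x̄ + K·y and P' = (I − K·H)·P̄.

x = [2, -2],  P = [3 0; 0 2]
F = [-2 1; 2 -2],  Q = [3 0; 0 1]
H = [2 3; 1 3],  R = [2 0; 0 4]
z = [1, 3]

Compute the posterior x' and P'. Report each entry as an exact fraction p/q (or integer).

x̄ = F·x = [-6, 8]
P̄ = F·P·Fᵀ + Q = [17 -16; -16 21]
y = z − H·x̄ = [-11, -15]
S = H·P̄·Hᵀ + R = [67 79; 79 114]
K = P̄·Hᵀ·S⁻¹ = [853/1397 -971/1397; -179/1397 700/1397]
x' = x̄ + K·y = [-3200/1397, 2645/1397]
P' = (I − K·H)·P̄ = [5590/1397 -3158/1397; -3158/1397 1986/1397]

x' = [-3200/1397, 2645/1397]
P' = [5590/1397 -3158/1397; -3158/1397 1986/1397]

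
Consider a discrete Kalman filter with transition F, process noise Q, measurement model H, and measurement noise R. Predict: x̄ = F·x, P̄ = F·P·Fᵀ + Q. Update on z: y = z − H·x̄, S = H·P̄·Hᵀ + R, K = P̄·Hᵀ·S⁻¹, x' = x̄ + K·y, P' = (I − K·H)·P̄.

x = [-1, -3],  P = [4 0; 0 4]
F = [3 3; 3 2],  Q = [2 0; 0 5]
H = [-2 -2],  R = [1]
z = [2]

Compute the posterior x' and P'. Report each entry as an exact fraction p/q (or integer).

x' = [-4/3, 21/67]
P' = [38/15 -12/5; -12/5 843/335]

x̄ = F·x = [-12, -9]
P̄ = F·P·Fᵀ + Q = [74 60; 60 57]
y = z − H·x̄ = [-40]
S = H·P̄·Hᵀ + R = [1005]
K = P̄·Hᵀ·S⁻¹ = [-4/15; -78/335]
x' = x̄ + K·y = [-4/3, 21/67]
P' = (I − K·H)·P̄ = [38/15 -12/5; -12/5 843/335]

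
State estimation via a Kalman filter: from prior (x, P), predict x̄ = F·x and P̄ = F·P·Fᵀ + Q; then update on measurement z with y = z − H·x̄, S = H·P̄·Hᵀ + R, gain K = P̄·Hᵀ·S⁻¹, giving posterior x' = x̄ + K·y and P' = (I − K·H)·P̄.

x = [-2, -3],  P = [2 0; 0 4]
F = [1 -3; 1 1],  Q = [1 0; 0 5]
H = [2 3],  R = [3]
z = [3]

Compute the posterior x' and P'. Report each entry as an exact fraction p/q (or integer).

x̄ = F·x = [7, -5]
P̄ = F·P·Fᵀ + Q = [39 -10; -10 11]
y = z − H·x̄ = [4]
S = H·P̄·Hᵀ + R = [138]
K = P̄·Hᵀ·S⁻¹ = [8/23; 13/138]
x' = x̄ + K·y = [193/23, -319/69]
P' = (I − K·H)·P̄ = [513/23 -334/23; -334/23 1349/138]

x' = [193/23, -319/69]
P' = [513/23 -334/23; -334/23 1349/138]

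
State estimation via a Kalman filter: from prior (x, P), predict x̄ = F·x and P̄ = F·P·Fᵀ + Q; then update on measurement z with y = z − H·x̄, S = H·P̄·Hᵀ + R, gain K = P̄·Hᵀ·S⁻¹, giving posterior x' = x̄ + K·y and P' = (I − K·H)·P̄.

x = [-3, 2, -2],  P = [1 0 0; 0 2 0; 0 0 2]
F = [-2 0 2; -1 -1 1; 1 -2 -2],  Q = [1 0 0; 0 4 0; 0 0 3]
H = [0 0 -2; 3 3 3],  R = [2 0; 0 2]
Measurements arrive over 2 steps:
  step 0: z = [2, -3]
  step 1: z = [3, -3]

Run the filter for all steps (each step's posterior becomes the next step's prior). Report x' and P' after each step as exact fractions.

step 0: x' = [11289/10432, -675/652, -10931/10432], P' = [18567/10432 -865/652 -3629/10432; -865/652 257/163 -89/652; -3629/10432 -89/652 5071/10432]
step 1: x' = [20682542/55104637, -514635/7872091, -72686506/55104637], P' = [101272515/55104637 -10753560/7872091 -20548671/55104637; -10753560/7872091 12564570/7872091 -878290/7872091; -20548671/55104637 -878290/7872091 26786755/55104637]

step 0: x̄ = F·x = [2, -1, -3]
step 0: P̄ = F·P·Fᵀ + Q = [13 6 -10; 6 9 -1; -10 -1 20]
step 0: y = z − H·x̄ = [-4, 3]
step 0: S = H·P̄·Hᵀ + R = [82 -54; -54 290]
step 0: K = P̄·Hᵀ·S⁻¹ = [3629/10432 1647/10432; 89/652 111/652; -5071/10432 27/10432]
step 0: x' = x̄ + K·y = [11289/10432, -675/652, -10931/10432]
step 0: P' = (I − K·H)·P̄ = [18567/10432 -865/652 -3629/10432; -865/652 257/163 -89/652; -3629/10432 -89/652 5071/10432]
step 1: x̄ = F·x = [-5555/1304, -2855/2608, 54751/10432]
step 1: P̄ = F·P·Fᵀ + Q = [2094/163 1155/326 -16107/1304; 1155/326 4015/652 -5135/2608; -16107/1304 -5135/2608 194423/10432]
step 1: y = z − H·x̄ = [70399/5216, -27969/10432]
step 1: S = H·P̄·Hᵀ + R = [199639/2608 -135081/5216; -135081/5216 1531127/10432]
step 1: K = P̄·Hᵀ·S⁻¹ = [20548671/55104637 8173386/55104637; 878290/7872091 1399080/7872091; -26786755/55104637 135081/55104637]
step 1: x' = x̄ + K·y = [20682542/55104637, -514635/7872091, -72686506/55104637]
step 1: P' = (I − K·H)·P̄ = [101272515/55104637 -10753560/7872091 -20548671/55104637; -10753560/7872091 12564570/7872091 -878290/7872091; -20548671/55104637 -878290/7872091 26786755/55104637]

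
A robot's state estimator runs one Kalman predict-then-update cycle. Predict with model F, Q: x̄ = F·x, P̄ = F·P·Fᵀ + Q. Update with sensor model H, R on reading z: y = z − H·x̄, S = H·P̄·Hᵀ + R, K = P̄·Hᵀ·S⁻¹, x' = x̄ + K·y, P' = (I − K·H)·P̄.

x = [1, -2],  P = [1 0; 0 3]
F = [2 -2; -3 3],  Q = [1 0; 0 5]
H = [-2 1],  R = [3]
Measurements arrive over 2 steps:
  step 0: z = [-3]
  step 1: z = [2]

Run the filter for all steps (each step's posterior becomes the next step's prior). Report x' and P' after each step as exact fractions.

step 0: x' = [51/52, -135/104], P' = [43/52 85/104; 85/104 607/208]
step 1: x' = [-8384/24007, 20044/24007], P' = [19663/24007 19640/24007; 19640/24007 70057/24007]

step 0: x̄ = F·x = [6, -9]
step 0: P̄ = F·P·Fᵀ + Q = [17 -24; -24 41]
step 0: y = z − H·x̄ = [18]
step 0: S = H·P̄·Hᵀ + R = [208]
step 0: K = P̄·Hᵀ·S⁻¹ = [-29/104; 89/208]
step 0: x' = x̄ + K·y = [51/52, -135/104]
step 0: P' = (I − K·H)·P̄ = [43/52 85/104; 85/104 607/208]
step 1: x̄ = F·x = [237/52, -711/104]
step 1: P̄ = F·P·Fᵀ + Q = [491/52 -1317/104; -1317/104 4991/208]
step 1: y = z − H·x̄ = [1867/104]
step 1: S = H·P̄·Hᵀ + R = [24007/208]
step 1: K = P̄·Hᵀ·S⁻¹ = [-6562/24007; 10259/24007]
step 1: x' = x̄ + K·y = [-8384/24007, 20044/24007]
step 1: P' = (I − K·H)·P̄ = [19663/24007 19640/24007; 19640/24007 70057/24007]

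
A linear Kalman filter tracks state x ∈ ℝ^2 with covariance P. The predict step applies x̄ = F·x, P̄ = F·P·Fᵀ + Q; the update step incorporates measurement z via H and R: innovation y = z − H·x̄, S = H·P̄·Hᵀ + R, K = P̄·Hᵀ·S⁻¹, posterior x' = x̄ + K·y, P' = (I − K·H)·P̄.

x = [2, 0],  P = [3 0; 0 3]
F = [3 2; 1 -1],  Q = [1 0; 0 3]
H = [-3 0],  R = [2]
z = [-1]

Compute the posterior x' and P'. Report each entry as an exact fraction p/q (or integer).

x' = [66/181, 571/362]
P' = [40/181 3/181; 3/181 3177/362]

x̄ = F·x = [6, 2]
P̄ = F·P·Fᵀ + Q = [40 3; 3 9]
y = z − H·x̄ = [17]
S = H·P̄·Hᵀ + R = [362]
K = P̄·Hᵀ·S⁻¹ = [-60/181; -9/362]
x' = x̄ + K·y = [66/181, 571/362]
P' = (I − K·H)·P̄ = [40/181 3/181; 3/181 3177/362]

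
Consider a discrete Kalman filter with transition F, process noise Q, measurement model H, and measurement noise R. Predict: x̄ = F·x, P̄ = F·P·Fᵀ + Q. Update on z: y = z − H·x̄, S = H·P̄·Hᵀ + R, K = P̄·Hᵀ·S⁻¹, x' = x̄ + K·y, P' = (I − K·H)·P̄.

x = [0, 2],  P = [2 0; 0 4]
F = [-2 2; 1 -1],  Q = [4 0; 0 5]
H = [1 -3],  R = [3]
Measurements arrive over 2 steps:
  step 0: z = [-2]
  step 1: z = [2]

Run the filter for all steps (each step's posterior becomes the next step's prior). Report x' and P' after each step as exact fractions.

step 0: x' = [20/101, 68/101], P' = [780/101 228/101; 228/101 197/202]
step 1: x' = [8860/10543, -12302/31629], P' = [77148/10543 22630/10543; 22630/10543 29885/31629]

step 0: x̄ = F·x = [4, -2]
step 0: P̄ = F·P·Fᵀ + Q = [28 -12; -12 11]
step 0: y = z − H·x̄ = [-12]
step 0: S = H·P̄·Hᵀ + R = [202]
step 0: K = P̄·Hᵀ·S⁻¹ = [32/101; -45/202]
step 0: x' = x̄ + K·y = [20/101, 68/101]
step 0: P' = (I − K·H)·P̄ = [780/101 228/101; 228/101 197/202]
step 1: x̄ = F·x = [96/101, -48/101]
step 1: P̄ = F·P·Fᵀ + Q = [2094/101 -845/101; -845/101 1855/202]
step 1: y = z − H·x̄ = [-38/101]
step 1: S = H·P̄·Hᵀ + R = [31629/202]
step 1: K = P̄·Hᵀ·S⁻¹ = [3086/10543; -7255/31629]
step 1: x' = x̄ + K·y = [8860/10543, -12302/31629]
step 1: P' = (I − K·H)·P̄ = [77148/10543 22630/10543; 22630/10543 29885/31629]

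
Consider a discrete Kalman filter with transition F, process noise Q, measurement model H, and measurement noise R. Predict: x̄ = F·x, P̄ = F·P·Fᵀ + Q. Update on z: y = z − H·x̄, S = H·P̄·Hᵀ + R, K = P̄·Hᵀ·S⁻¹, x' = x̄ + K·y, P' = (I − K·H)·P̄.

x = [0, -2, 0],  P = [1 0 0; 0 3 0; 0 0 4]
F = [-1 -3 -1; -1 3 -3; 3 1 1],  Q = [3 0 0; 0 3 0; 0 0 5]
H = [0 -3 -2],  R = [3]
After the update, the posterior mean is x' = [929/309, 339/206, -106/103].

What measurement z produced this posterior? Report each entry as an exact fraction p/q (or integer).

x̄ = F·x = [6, -6, -2]
P̄ = F·P·Fᵀ + Q = [35 -14 -16; -14 67 -6; -16 -6 21]
S = H·P̄·Hᵀ + R = [618]
K = P̄·Hᵀ·S⁻¹ = [37/309; -63/206; -4/103]
x' − x̄ = [-925/309, 1575/206, 100/103] = K·y
y = (KᵀK)⁻¹·Kᵀ·(x' − x̄) = [-25]
z = y + H·x̄ = [-25] + [22] = [-3]

z = [-3]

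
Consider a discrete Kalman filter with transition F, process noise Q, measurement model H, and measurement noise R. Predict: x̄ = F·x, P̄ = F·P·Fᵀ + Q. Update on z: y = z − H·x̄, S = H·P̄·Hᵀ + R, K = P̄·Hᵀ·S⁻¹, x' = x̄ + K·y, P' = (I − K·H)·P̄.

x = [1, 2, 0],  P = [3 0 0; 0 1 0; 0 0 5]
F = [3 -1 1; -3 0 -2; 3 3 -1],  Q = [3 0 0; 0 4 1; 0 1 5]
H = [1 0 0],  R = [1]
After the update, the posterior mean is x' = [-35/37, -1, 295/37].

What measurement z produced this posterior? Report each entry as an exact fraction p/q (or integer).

x̄ = F·x = [1, -3, 9]
P̄ = F·P·Fᵀ + Q = [36 -37 19; -37 51 -16; 19 -16 46]
S = H·P̄·Hᵀ + R = [37]
K = P̄·Hᵀ·S⁻¹ = [36/37; -1; 19/37]
x' − x̄ = [-72/37, 2, -38/37] = K·y
y = (KᵀK)⁻¹·Kᵀ·(x' − x̄) = [-2]
z = y + H·x̄ = [-2] + [1] = [-1]

z = [-1]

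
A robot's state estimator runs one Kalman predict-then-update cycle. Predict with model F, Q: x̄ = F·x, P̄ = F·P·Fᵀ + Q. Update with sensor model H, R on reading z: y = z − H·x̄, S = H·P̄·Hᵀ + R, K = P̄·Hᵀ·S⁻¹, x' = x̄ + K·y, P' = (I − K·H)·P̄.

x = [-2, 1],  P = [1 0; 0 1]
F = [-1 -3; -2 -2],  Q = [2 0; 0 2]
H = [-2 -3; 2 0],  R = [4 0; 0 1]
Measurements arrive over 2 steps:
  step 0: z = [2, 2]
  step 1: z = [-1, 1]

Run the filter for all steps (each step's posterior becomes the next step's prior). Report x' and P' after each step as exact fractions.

step 0: x̄ = F·x = [-1, 2]
step 0: P̄ = F·P·Fᵀ + Q = [12 8; 8 10]
step 0: y = z − H·x̄ = [6, 4]
step 0: S = H·P̄·Hᵀ + R = [238 -96; -96 49]
step 0: K = P̄·Hᵀ·S⁻¹ = [-24/1223 552/1223; -359/1223 -304/1223]
step 0: x' = x̄ + K·y = [841/1223, -924/1223]
step 0: P' = (I − K·H)·P̄ = [276/1223 -152/1223; -152/1223 580/1223]
step 1: x̄ = F·x = [1931/1223, 166/1223]
step 1: P̄ = F·P·Fᵀ + Q = [7030/1223 2816/1223; 2816/1223 4654/1223]
step 1: y = z − H·x̄ = [3137/1223, -2639/1223]
step 1: S = H·P̄·Hᵀ + R = [108690/1223 -45016/1223; -45016/1223 29343/1223]
step 1: K = P̄·Hᵀ·S⁻¹ = [-11254/475409 210532/475409; -131405/475409 -110344/475409]
step 1: x' = x̄ + K·y = [267471/475409, -34425/475409]
step 1: P' = (I − K·H)·P̄ = [105266/475409 -55172/475409; -55172/475409 211988/475409]

step 0: x' = [841/1223, -924/1223], P' = [276/1223 -152/1223; -152/1223 580/1223]
step 1: x' = [267471/475409, -34425/475409], P' = [105266/475409 -55172/475409; -55172/475409 211988/475409]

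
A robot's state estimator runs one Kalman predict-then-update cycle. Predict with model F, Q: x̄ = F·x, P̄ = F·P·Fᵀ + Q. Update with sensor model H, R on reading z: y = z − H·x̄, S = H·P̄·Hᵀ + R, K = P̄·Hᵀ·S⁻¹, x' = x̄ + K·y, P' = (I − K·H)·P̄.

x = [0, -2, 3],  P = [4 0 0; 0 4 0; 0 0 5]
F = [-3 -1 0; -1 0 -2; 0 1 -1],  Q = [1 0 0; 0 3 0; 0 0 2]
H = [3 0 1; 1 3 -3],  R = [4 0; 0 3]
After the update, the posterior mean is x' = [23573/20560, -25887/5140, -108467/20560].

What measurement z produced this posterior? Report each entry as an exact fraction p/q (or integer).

z = [-2, 2]

x̄ = F·x = [2, -6, -5]
P̄ = F·P·Fᵀ + Q = [41 12 -4; 12 27 10; -4 10 11]
S = H·P̄·Hᵀ + R = [360 260; 260 302]
K = P̄·Hᵀ·S⁻¹ = [6399/20560 55/2056; -311/5140 67/257; 759/20560 -113/2056]
x' − x̄ = [-17547/20560, 4953/5140, -5667/20560] = K·y
y = (KᵀK)⁻¹·Kᵀ·(x' − x̄) = [-3, 3]
z = y + H·x̄ = [-3, 3] + [1, -1] = [-2, 2]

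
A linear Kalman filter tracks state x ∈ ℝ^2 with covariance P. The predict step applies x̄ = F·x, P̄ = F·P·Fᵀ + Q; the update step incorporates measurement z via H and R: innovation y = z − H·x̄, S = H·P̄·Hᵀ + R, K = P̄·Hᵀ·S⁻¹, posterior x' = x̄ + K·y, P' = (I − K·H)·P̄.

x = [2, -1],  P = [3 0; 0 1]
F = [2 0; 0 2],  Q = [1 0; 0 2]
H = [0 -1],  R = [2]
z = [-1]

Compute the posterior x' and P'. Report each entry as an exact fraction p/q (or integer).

x̄ = F·x = [4, -2]
P̄ = F·P·Fᵀ + Q = [13 0; 0 6]
y = z − H·x̄ = [-3]
S = H·P̄·Hᵀ + R = [8]
K = P̄·Hᵀ·S⁻¹ = [0; -3/4]
x' = x̄ + K·y = [4, 1/4]
P' = (I − K·H)·P̄ = [13 0; 0 3/2]

x' = [4, 1/4]
P' = [13 0; 0 3/2]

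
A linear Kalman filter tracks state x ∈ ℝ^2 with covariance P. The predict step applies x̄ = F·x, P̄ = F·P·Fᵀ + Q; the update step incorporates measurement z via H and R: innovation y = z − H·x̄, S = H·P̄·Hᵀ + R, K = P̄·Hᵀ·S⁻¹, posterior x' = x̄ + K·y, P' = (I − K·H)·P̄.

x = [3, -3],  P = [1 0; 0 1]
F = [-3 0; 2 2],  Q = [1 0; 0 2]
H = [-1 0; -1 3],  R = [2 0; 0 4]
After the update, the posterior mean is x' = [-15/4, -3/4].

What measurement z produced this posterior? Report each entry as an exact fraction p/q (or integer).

z = [2, 2]

x̄ = F·x = [-9, 0]
P̄ = F·P·Fᵀ + Q = [10 -6; -6 10]
S = H·P̄·Hᵀ + R = [12 28; 28 140]
K = P̄·Hᵀ·S⁻¹ = [-11/16 -1/16; -3/16 33/112]
x' − x̄ = [21/4, -3/4] = K·y
y = (KᵀK)⁻¹·Kᵀ·(x' − x̄) = [-7, -7]
z = y + H·x̄ = [-7, -7] + [9, 9] = [2, 2]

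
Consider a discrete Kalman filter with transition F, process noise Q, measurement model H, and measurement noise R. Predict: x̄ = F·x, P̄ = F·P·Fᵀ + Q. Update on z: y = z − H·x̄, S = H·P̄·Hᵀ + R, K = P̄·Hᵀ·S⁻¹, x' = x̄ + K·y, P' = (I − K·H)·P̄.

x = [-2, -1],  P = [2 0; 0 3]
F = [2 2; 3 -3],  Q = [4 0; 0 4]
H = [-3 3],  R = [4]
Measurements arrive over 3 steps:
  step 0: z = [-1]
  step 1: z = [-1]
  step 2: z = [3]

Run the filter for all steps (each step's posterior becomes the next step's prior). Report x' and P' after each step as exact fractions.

step 0: x' = [-3714/769, -3957/769], P' = [10356/769 10236/769; 10236/769 10456/769]
step 1: x' = [12069/28268, 6672/49469], P' = [113825/14134 53898/7067; 53898/7067 378128/49469]
step 2: x' = [-7831500/116936383, 108611217/116936383], P' = [954717340/116936383 905111988/116936383; 905111988/116936383 907302472/116936383]

step 0: x̄ = F·x = [-6, -3]
step 0: P̄ = F·P·Fᵀ + Q = [24 -6; -6 49]
step 0: y = z − H·x̄ = [-10]
step 0: S = H·P̄·Hᵀ + R = [769]
step 0: K = P̄·Hᵀ·S⁻¹ = [-90/769; 165/769]
step 0: x' = x̄ + K·y = [-3714/769, -3957/769]
step 0: P' = (I − K·H)·P̄ = [10356/769 10236/769; 10236/769 10456/769]
step 1: x̄ = F·x = [-15342/769, 729/769]
step 1: P̄ = F·P·Fᵀ + Q = [168212/769 -600/769; -600/769 6136/769]
step 1: y = z − H·x̄ = [-48982/769]
step 1: S = H·P̄·Hᵀ + R = [1583008/769]
step 1: K = P̄·Hᵀ·S⁻¹ = [-18087/56536; 1263/98938]
step 1: x' = x̄ + K·y = [12069/28268, 6672/49469]
step 1: P' = (I − K·H)·P̄ = [113825/14134 53898/7067; 53898/7067 378128/49469]
step 2: x̄ = F·x = [111171/98938, 173385/197876]
step 2: P̄ = F·P·Fᵀ + Q = [6322226/49469 121557/49469; 121557/49469 790735/98938]
step 2: y = z − H·x̄ = [740499/197876]
step 2: S = H·P̄·Hᵀ + R = [116936383/98938]
step 2: K = P̄·Hᵀ·S⁻¹ = [-37204014/116936383; 1642863/116936383]
step 2: x' = x̄ + K·y = [-7831500/116936383, 108611217/116936383]
step 2: P' = (I − K·H)·P̄ = [954717340/116936383 905111988/116936383; 905111988/116936383 907302472/116936383]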